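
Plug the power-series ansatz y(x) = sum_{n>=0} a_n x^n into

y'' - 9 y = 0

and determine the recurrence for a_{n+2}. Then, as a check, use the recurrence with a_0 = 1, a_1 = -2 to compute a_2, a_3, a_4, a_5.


Substitute y = sum_n a_n x^n into y'' + (const) y = 0.
y''(x) = sum_{n>=0} (n+2)(n+1) a_{n+2} x^n.
The ODE becomes sum_n [(n+2)(n+1) a_{n+2} - 9 a_n] x^n = 0.
Setting each coefficient to zero gives the recurrence:
  (n+2)(n+1) a_{n+2} - 9 a_n = 0,
  a_{n+2} = 9 / ((n+1)(n+2)) a_n.

Check with a_0 = 1, a_1 = -2 (apply the recurrence for n = 0, 1, 2, 3): a_0 = 1, a_1 = -2, a_2 = 9/2, a_3 = -3, a_4 = 27/8, a_5 = -27/20.

a_{n+2} = 9/((n+1)(n+2)) * a_n; check: a_0 = 1, a_1 = -2, a_2 = 9/2, a_3 = -3, a_4 = 27/8, a_5 = -27/20


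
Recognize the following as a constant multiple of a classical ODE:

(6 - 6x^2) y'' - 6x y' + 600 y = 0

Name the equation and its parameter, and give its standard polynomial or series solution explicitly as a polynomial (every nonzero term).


All three coefficients share the factor 6; dividing through by 6 gives  (1 - x^2) y'' - x y' + 100 y = 0.
This matches the Chebyshev equation (1 - x^2) y'' - x y' + n^2 y = 0 (note the -x y' term, not -2x y') with n^2 = 100, so n = 10; the polynomial solution is T_10(x).
With y = sum_k a_k x^k, matching x^k gives (k+2)(k+1) a_{k+2} = (k^2 - n^2) a_k = (k - 10)(k + 10) a_k. The right side vanishes at k = 10, so the series with the parity of 10 terminates at degree 10.
Standard normalization: leading coefficient of T_n is 2^(n-1), so a_10 = 2^9 = 512. Work downward with a_k = (k+1)(k+2) a_{k+2} / ((k - 10)(k + 10)):
  a_8 = (9)(10)(512) / ((8 - 10)(8 + 10)) = 46080/(-36) = -1280
  a_6 = (7)(8)(-1280) / ((6 - 10)(6 + 10)) = -71680/(-64) = 1120
  a_4 = (5)(6)(1120) / ((4 - 10)(4 + 10)) = 33600/(-84) = -400
  a_2 = (3)(4)(-400) / ((2 - 10)(2 + 10)) = -4800/(-96) = 50
  a_0 = (1)(2)(50) / ((0 - 10)(0 + 10)) = 100/(-100) = -1
Hence T_10(x) = 512 x^10 - 1280 x^8 + 1120 x^6 - 400 x^4 + 50 x^2 - 1.

T_10(x); series = 512 x^10 - 1280 x^8 + 1120 x^6 - 400 x^4 + 50 x^2 - 1


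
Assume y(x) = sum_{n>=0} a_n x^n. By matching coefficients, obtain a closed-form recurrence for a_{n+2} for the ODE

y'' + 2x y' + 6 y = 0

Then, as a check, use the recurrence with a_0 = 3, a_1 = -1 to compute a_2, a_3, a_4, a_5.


Substitute y = sum_n a_n x^n.
y''(x) has coefficient (n+2)(n+1) a_{n+2} at x^n;
2 x y'(x) has coefficient 2 n a_n at x^n (shift);
6 y(x) has coefficient 6 a_n at x^n.
Matching x^n: (n+2)(n+1) a_{n+2} + (2n + 6) a_n = 0.
Thus a_{n+2} = (-2n - 6) / ((n+1)(n+2)) * a_n.

Check with a_0 = 3, a_1 = -1 (apply the recurrence for n = 0, 1, 2, 3): a_0 = 3, a_1 = -1, a_2 = -9, a_3 = 4/3, a_4 = 15/2, a_5 = -4/5.

a_(n+2) = (-2n - 6) / ((n+1)(n+2)) * a_n; check: a_0 = 3, a_1 = -1, a_2 = -9, a_3 = 4/3, a_4 = 15/2, a_5 = -4/5


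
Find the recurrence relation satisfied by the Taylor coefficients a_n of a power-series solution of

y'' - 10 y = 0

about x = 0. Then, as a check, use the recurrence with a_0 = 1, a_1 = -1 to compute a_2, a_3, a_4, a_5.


Substitute y = sum_n a_n x^n into y'' + (const) y = 0.
y''(x) = sum_{n>=0} (n+2)(n+1) a_{n+2} x^n.
The ODE becomes sum_n [(n+2)(n+1) a_{n+2} - 10 a_n] x^n = 0.
Setting each coefficient to zero gives the recurrence:
  (n+2)(n+1) a_{n+2} - 10 a_n = 0,
  a_{n+2} = 10 / ((n+1)(n+2)) a_n.

Check with a_0 = 1, a_1 = -1 (apply the recurrence for n = 0, 1, 2, 3): a_0 = 1, a_1 = -1, a_2 = 5, a_3 = -5/3, a_4 = 25/6, a_5 = -5/6.

a_{n+2} = 10/((n+1)(n+2)) * a_n; check: a_0 = 1, a_1 = -1, a_2 = 5, a_3 = -5/3, a_4 = 25/6, a_5 = -5/6


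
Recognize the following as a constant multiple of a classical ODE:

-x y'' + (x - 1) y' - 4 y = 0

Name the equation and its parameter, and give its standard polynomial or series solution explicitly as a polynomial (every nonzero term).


All three coefficients share the factor -1; dividing through by -1 gives  x y'' + (1 - x) y' + 4 y = 0.
This matches the Laguerre equation x y'' + (1 - x) y' + n y = 0 with n = 4; the polynomial solution is L_4(x).
With y = sum_k a_k x^k, matching x^k gives (k+1)k a_{k+1} + (k+1) a_{k+1} - k a_k + n a_k = 0, i.e. (k+1)^2 a_{k+1} = (k - n) a_k = (k - 4) a_k. The right side vanishes at k = 4, so the series terminates at degree 4.
Standard normalization L_n(0) = 1 gives a_0 = 1. Work upward with a_{k+1} = (k - 4) a_k / (k+1)^2:
  a_1 = (0 - 4)(1) / 1^2 = -4/1 = -4
  a_2 = (1 - 4)(-4) / 2^2 = 12/4 = 3
  a_3 = (2 - 4)(3) / 3^2 = -6/9 = -2/3
  a_4 = (3 - 4)(-2/3) / 4^2 = (2/3)/16 = 1/24
Hence L_4(x) = x^4/24 - 2 x^3/3 + 3 x^2 - 4 x + 1.

L_4(x); series = x^4/24 - 2 x^3/3 + 3 x^2 - 4 x + 1


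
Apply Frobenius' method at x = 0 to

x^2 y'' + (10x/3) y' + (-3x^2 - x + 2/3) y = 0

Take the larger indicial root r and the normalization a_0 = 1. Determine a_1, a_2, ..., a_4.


Write in Frobenius form y'' + (p(x)/x) y' + (q(x)/x^2) y = 0:
  p(x) = 10/3,  q(x) = -3x^2 - x + 2/3.
Indicial equation: r(r-1) + (10/3) r + (2/3) = 0 -> roots r_1 = -1/3, r_2 = -2.
Take r = r_1 = -1/3. Let y(x) = x^r sum_{n>=0} a_n x^n with a_0 = 1.
Substitute y = x^r sum a_n x^n and match x^{r+n}. The recurrence is
  D(n) a_n - 1 a_{n-1} - 3 a_{n-2} = 0,  where D(n) = (r+n)(r+n-1) + (10/3)(r+n) + (2/3).
  a_n = [1 a_{n-1} + 3 a_{n-2}] / D(n).
Since the indicial polynomial factors as (r - r_1)(r - r_2), D(n) = (r_1 + n - r_1)(r_1 + n - r_2) = n(n + 5/3).
Evaluating step by step (a_0 = 1):
  n = 1: D(1) = 1(1 + 5/3) = 8/3; numerator = 1(1) = 1; a_1 = (1)/(8/3) = 3/8
  n = 2: D(2) = 2(2 + 5/3) = 22/3; numerator = 1(3/8) + 3(1) = 27/8; a_2 = (27/8)/(22/3) = 81/176
  n = 3: D(3) = 3(3 + 5/3) = 14; numerator = 1(81/176) + 3(3/8) = 279/176; a_3 = (279/176)/(14) = 279/2464
  n = 4: D(4) = 4(4 + 5/3) = 68/3; numerator = 1(279/2464) + 3(81/176) = 3681/2464; a_4 = (3681/2464)/(68/3) = 11043/167552

r = -1/3; a_0 = 1; a_1 = 3/8; a_2 = 81/176; a_3 = 279/2464; a_4 = 11043/167552


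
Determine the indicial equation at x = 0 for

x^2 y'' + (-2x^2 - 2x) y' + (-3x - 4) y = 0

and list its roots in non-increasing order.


Divide by x^2 to reach normal form y'' + P_1(x) y' + P_2(x) y = 0 with P_1(x) = -2 - 2/x and P_2(x) = -3/x - 4/x^2.
x = 0 is a singular point because the y'-coefficient -2 - 2/x has a pole at x = 0 and the y-coefficient -3/x - 4/x^2 has a pole at x = 0.
It is a regular singular point because x P_1(x) = p(x) = -2x - 2 and x^2 P_2(x) = q(x) = -3x - 4 are polynomials, hence analytic at x = 0.
p(0) = -2,  q(0) = -4.
Indicial equation: r(r-1) + p(0) r + q(0) = 0, i.e. r^2 + (p(0) - 1) r + q(0) = 0, i.e. r^2 - 3 r - 4 = 0.
Discriminant: (-3)^2 - 4(-4) = 25, so r = (3 ± 5)/2.
Solving: r_1 = 4, r_2 = -1.

indicial: r^2 - 3 r - 4 = 0; roots r_1 = 4, r_2 = -1


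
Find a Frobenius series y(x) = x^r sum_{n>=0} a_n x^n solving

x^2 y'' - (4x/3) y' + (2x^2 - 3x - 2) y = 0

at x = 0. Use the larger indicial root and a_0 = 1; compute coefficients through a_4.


Write in Frobenius form y'' + (p(x)/x) y' + (q(x)/x^2) y = 0:
  p(x) = -4/3,  q(x) = 2x^2 - 3x - 2.
Indicial equation: r(r-1) + (-4/3) r + (-2) = 0 -> roots r_1 = 3, r_2 = -2/3.
Take r = r_1 = 3. Let y(x) = x^r sum_{n>=0} a_n x^n with a_0 = 1.
Substitute y = x^r sum a_n x^n and match x^{r+n}. The recurrence is
  D(n) a_n - 3 a_{n-1} + 2 a_{n-2} = 0,  where D(n) = (r+n)(r+n-1) + (-4/3)(r+n) + (-2).
  a_n = [3 a_{n-1} - 2 a_{n-2}] / D(n).
Since the indicial polynomial factors as (r - r_1)(r - r_2), D(n) = (r_1 + n - r_1)(r_1 + n - r_2) = n(n + 11/3).
Evaluating step by step (a_0 = 1):
  n = 1: D(1) = 1(1 + 11/3) = 14/3; numerator = 3(1) = 3; a_1 = (3)/(14/3) = 9/14
  n = 2: D(2) = 2(2 + 11/3) = 34/3; numerator = 3(9/14) - 2(1) = -1/14; a_2 = (-1/14)/(34/3) = -3/476
  n = 3: D(3) = 3(3 + 11/3) = 20; numerator = 3(-3/476) - 2(9/14) = -621/476; a_3 = (-621/476)/(20) = -621/9520
  n = 4: D(4) = 4(4 + 11/3) = 92/3; numerator = 3(-621/9520) - 2(-3/476) = -249/1360; a_4 = (-249/1360)/(92/3) = -747/125120

r = 3; a_0 = 1; a_1 = 9/14; a_2 = -3/476; a_3 = -621/9520; a_4 = -747/125120


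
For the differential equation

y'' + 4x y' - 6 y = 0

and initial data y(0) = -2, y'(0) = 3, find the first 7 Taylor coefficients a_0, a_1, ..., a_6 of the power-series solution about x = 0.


Ansatz: y(x) = sum_{n>=0} a_n x^n, so y'(x) = sum_{n>=1} n a_n x^(n-1) and y''(x) = sum_{n>=2} n(n-1) a_n x^(n-2).
Substitute into P(x) y'' + Q(x) y' + R(x) y = 0 with P(x) = 1, Q(x) = 4x, R(x) = -6, and match powers of x.
Initial conditions: a_0 = -2, a_1 = 3.
Setting the coefficient of each power of x to zero and solving order by order (substituting the coefficients already found):
  x^0: 2 a_2 - 6 a_0 = 0  ->  2 a_2 = 6 a_0 = -12  ->  a_2 = -6
  x^1: 6 a_3 - 2 a_1 = 0  ->  6 a_3 = 2 a_1 = 6  ->  a_3 = 1
  x^2: 12 a_4 + 2 a_2 = 0  ->  12 a_4 = -2 a_2 = 12  ->  a_4 = 1
  x^3: 20 a_5 + 6 a_3 = 0  ->  20 a_5 = -6 a_3 = -6  ->  a_5 = -3/10
  x^4: 30 a_6 + 10 a_4 = 0  ->  30 a_6 = -10 a_4 = -10  ->  a_6 = -1/3
Truncated series: y(x) = -2 + 3 x - 6 x^2 + x^3 + x^4 - (3/10) x^5 - (1/3) x^6 + O(x^7).

a_0 = -2; a_1 = 3; a_2 = -6; a_3 = 1; a_4 = 1; a_5 = -3/10; a_6 = -1/3


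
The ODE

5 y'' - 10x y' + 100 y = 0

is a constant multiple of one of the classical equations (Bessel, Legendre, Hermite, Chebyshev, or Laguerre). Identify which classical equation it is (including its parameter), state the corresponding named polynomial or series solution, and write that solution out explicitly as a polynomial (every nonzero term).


All three coefficients share the factor 5; dividing through by 5 gives  y'' - 2x y' + 20 y = 0.
This matches the Hermite equation y'' - 2x y' + 2n y = 0 with 2n = 20, so n = 10; the polynomial solution is H_10(x).
With y = sum_k a_k x^k, matching x^k gives (k+2)(k+1) a_{k+2} = 2(k - n) a_k = 2(k - 10) a_k. The right side vanishes at k = 10, so the series with the parity of 10 terminates at degree 10.
Standard normalization: leading coefficient of H_n is 2^n, so a_10 = 2^10 = 1024. Work downward with a_k = (k+1)(k+2) a_{k+2} / (2(k - n)):
  a_8 = (9)(10)(1024) / (2(8 - 10)) = 92160/(-4) = -23040
  a_6 = (7)(8)(-23040) / (2(6 - 10)) = -1290240/(-8) = 161280
  a_4 = (5)(6)(161280) / (2(4 - 10)) = 4838400/(-12) = -403200
  a_2 = (3)(4)(-403200) / (2(2 - 10)) = -4838400/(-16) = 302400
  a_0 = (1)(2)(302400) / (2(0 - 10)) = 604800/(-20) = -30240
Hence H_10(x) = 1024 x^10 - 23040 x^8 + 161280 x^6 - 403200 x^4 + 302400 x^2 - 30240.

H_10(x); series = 1024 x^10 - 23040 x^8 + 161280 x^6 - 403200 x^4 + 302400 x^2 - 30240


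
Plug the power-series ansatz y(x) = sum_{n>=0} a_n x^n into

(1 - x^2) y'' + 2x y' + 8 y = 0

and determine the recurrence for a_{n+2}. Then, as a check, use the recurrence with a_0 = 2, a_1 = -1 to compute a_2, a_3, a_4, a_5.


Substitute y = sum_n a_n x^n.
(1 - 1 x^2) y'' contributes (n+2)(n+1) a_{n+2} - n(n-1) a_n at x^n.
2 x y'(x) contributes 2 n a_n at x^n.
8 y(x) contributes 8 a_n at x^n.
Matching x^n: (n+2)(n+1) a_{n+2} + (-n(n-1) + 2 n + 8) a_n = 0.
Thus a_{n+2} = (n(n-1) - 2 n - 8) / ((n+1)(n+2)) * a_n.

Check with a_0 = 2, a_1 = -1 (apply the recurrence for n = 0, 1, 2, 3): a_0 = 2, a_1 = -1, a_2 = -8, a_3 = 5/3, a_4 = 20/3, a_5 = -2/3.

a_(n+2) = (n(n-1) - 2 n - 8) / ((n+1)(n+2)) * a_n; check: a_0 = 2, a_1 = -1, a_2 = -8, a_3 = 5/3, a_4 = 20/3, a_5 = -2/3


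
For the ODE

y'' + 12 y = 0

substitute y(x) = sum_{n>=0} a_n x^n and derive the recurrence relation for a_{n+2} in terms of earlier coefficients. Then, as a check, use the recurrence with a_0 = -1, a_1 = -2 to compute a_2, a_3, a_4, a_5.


Substitute y = sum_n a_n x^n into y'' + (const) y = 0.
y''(x) = sum_{n>=0} (n+2)(n+1) a_{n+2} x^n.
The ODE becomes sum_n [(n+2)(n+1) a_{n+2} + 12 a_n] x^n = 0.
Setting each coefficient to zero gives the recurrence:
  (n+2)(n+1) a_{n+2} + 12 a_n = 0,
  a_{n+2} = -12 / ((n+1)(n+2)) a_n.

Check with a_0 = -1, a_1 = -2 (apply the recurrence for n = 0, 1, 2, 3): a_0 = -1, a_1 = -2, a_2 = 6, a_3 = 4, a_4 = -6, a_5 = -12/5.

a_{n+2} = -12/((n+1)(n+2)) * a_n; check: a_0 = -1, a_1 = -2, a_2 = 6, a_3 = 4, a_4 = -6, a_5 = -12/5


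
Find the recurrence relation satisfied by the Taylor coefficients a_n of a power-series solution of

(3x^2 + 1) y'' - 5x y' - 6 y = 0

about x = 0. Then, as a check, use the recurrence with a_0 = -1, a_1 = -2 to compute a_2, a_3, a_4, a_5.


Substitute y = sum_n a_n x^n.
(1 + 3 x^2) y'' contributes (n+2)(n+1) a_{n+2} + 3 n(n-1) a_n at x^n.
-5 x y'(x) contributes -5 n a_n at x^n.
-6 y(x) contributes -6 a_n at x^n.
Matching x^n: (n+2)(n+1) a_{n+2} + (3 n(n-1) - 5 n - 6) a_n = 0.
Thus a_{n+2} = (-3 n(n-1) + 5 n + 6) / ((n+1)(n+2)) * a_n.

Check with a_0 = -1, a_1 = -2 (apply the recurrence for n = 0, 1, 2, 3): a_0 = -1, a_1 = -2, a_2 = -3, a_3 = -11/3, a_4 = -5/2, a_5 = -11/20.

a_(n+2) = (-3 n(n-1) + 5 n + 6) / ((n+1)(n+2)) * a_n; check: a_0 = -1, a_1 = -2, a_2 = -3, a_3 = -11/3, a_4 = -5/2, a_5 = -11/20


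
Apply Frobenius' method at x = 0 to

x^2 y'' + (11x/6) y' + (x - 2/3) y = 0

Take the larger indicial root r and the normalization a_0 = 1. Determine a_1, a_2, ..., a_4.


Write in Frobenius form y'' + (p(x)/x) y' + (q(x)/x^2) y = 0:
  p(x) = 11/6,  q(x) = x - 2/3.
Indicial equation: r(r-1) + (11/6) r + (-2/3) = 0 -> roots r_1 = 1/2, r_2 = -4/3.
Take r = r_1 = 1/2. Let y(x) = x^r sum_{n>=0} a_n x^n with a_0 = 1.
Substitute y = x^r sum a_n x^n and match x^{r+n}. The recurrence is
  D(n) a_n + 1 a_{n-1} = 0,  where D(n) = (r+n)(r+n-1) + (11/6)(r+n) + (-2/3).
  a_n = -1 / D(n) * a_{n-1}.
Since the indicial polynomial factors as (r - r_1)(r - r_2), D(n) = (r_1 + n - r_1)(r_1 + n - r_2) = n(n + 11/6).
Evaluating step by step (a_0 = 1):
  n = 1: D(1) = 1(1 + 11/6) = 17/6; numerator = -1(1) = -1; a_1 = (-1)/(17/6) = -6/17
  n = 2: D(2) = 2(2 + 11/6) = 23/3; numerator = -1(-6/17) = 6/17; a_2 = (6/17)/(23/3) = 18/391
  n = 3: D(3) = 3(3 + 11/6) = 29/2; numerator = -1(18/391) = -18/391; a_3 = (-18/391)/(29/2) = -36/11339
  n = 4: D(4) = 4(4 + 11/6) = 70/3; numerator = -1(-36/11339) = 36/11339; a_4 = (36/11339)/(70/3) = 54/396865

r = 1/2; a_0 = 1; a_1 = -6/17; a_2 = 18/391; a_3 = -36/11339; a_4 = 54/396865


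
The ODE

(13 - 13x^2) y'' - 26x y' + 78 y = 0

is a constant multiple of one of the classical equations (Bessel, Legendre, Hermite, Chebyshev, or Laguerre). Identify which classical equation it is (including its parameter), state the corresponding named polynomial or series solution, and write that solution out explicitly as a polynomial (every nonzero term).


All three coefficients share the factor 13; dividing through by 13 gives  (1 - x^2) y'' - 2x y' + 6 y = 0.
This matches the Legendre equation (1 - x^2) y'' - 2x y' + n(n+1) y = 0 (note the -2x y' term) with n(n+1) = 6, so n = 2; the polynomial solution is P_2(x).
With y = sum_k a_k x^k, matching x^k gives (k+2)(k+1) a_{k+2} = [k(k+1) - n(n+1)] a_k = (k - 2)(k + 3) a_k. The right side vanishes at k = 2, so the series with the parity of 2 terminates at degree 2.
Standard normalization (P_n(1) = 1): leading coefficient (2n)!/(2^n (n!)^2) = 24/(4*4) = 3/2, so a_2 = 3/2. Work downward with a_k = (k+1)(k+2) a_{k+2} / ((k - 2)(k + 3)):
  a_0 = (1)(2)(3/2) / ((0 - 2)(0 + 3)) = 3/(-6) = -1/2
Hence P_2(x) = 3 x^2/2 - 1/2.

P_2(x); series = 3 x^2/2 - 1/2


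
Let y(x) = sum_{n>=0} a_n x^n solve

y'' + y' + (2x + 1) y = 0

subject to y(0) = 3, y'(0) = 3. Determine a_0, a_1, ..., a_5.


Ansatz: y(x) = sum_{n>=0} a_n x^n, so y'(x) = sum_{n>=1} n a_n x^(n-1) and y''(x) = sum_{n>=2} n(n-1) a_n x^(n-2).
Substitute into P(x) y'' + Q(x) y' + R(x) y = 0 with P(x) = 1, Q(x) = 1, R(x) = 2x + 1, and match powers of x.
Initial conditions: a_0 = 3, a_1 = 3.
Setting the coefficient of each power of x to zero and solving order by order (substituting the coefficients already found):
  x^0: 2 a_2 + a_1 + a_0 = 0  ->  2 a_2 = -a_1 - a_0 = -6  ->  a_2 = -3
  x^1: 6 a_3 + 2 a_2 + a_1 + 2 a_0 = 0  ->  6 a_3 = -2 a_2 - a_1 - 2 a_0 = -3  ->  a_3 = -1/2
  x^2: 12 a_4 + 3 a_3 + a_2 + 2 a_1 = 0  ->  12 a_4 = -3 a_3 - a_2 - 2 a_1 = -3/2  ->  a_4 = -1/8
  x^3: 20 a_5 + 4 a_4 + a_3 + 2 a_2 = 0  ->  20 a_5 = -4 a_4 - a_3 - 2 a_2 = 7  ->  a_5 = 7/20
Truncated series: y(x) = 3 + 3 x - 3 x^2 - (1/2) x^3 - (1/8) x^4 + (7/20) x^5 + O(x^6).

a_0 = 3; a_1 = 3; a_2 = -3; a_3 = -1/2; a_4 = -1/8; a_5 = 7/20


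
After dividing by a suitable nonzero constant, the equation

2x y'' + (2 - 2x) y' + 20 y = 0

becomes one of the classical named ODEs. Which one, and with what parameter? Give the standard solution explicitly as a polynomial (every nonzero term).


All three coefficients share the factor 2; dividing through by 2 gives  x y'' + (1 - x) y' + 10 y = 0.
This matches the Laguerre equation x y'' + (1 - x) y' + n y = 0 with n = 10; the polynomial solution is L_10(x).
With y = sum_k a_k x^k, matching x^k gives (k+1)k a_{k+1} + (k+1) a_{k+1} - k a_k + n a_k = 0, i.e. (k+1)^2 a_{k+1} = (k - n) a_k = (k - 10) a_k. The right side vanishes at k = 10, so the series terminates at degree 10.
Standard normalization L_n(0) = 1 gives a_0 = 1. Work upward with a_{k+1} = (k - 10) a_k / (k+1)^2:
  a_1 = (0 - 10)(1) / 1^2 = -10/1 = -10
  a_2 = (1 - 10)(-10) / 2^2 = 90/4 = 45/2
  a_3 = (2 - 10)(45/2) / 3^2 = -180/9 = -20
  a_4 = (3 - 10)(-20) / 4^2 = 140/16 = 35/4
  a_5 = (4 - 10)(35/4) / 5^2 = (-105/2)/25 = -21/10
  a_6 = (5 - 10)(-21/10) / 6^2 = (21/2)/36 = 7/24
  a_7 = (6 - 10)(7/24) / 7^2 = (-7/6)/49 = -1/42
  a_8 = (7 - 10)(-1/42) / 8^2 = (1/14)/64 = 1/896
  a_9 = (8 - 10)(1/896) / 9^2 = (-1/448)/81 = -1/36288
  a_10 = (9 - 10)(-1/36288) / 10^2 = (1/36288)/100 = 1/3628800
Hence L_10(x) = x^10/3628800 - x^9/36288 + x^8/896 - x^7/42 + 7 x^6/24 - 21 x^5/10 + 35 x^4/4 - 20 x^3 + 45 x^2/2 - 10 x + 1.

L_10(x); series = x^10/3628800 - x^9/36288 + x^8/896 - x^7/42 + 7 x^6/24 - 21 x^5/10 + 35 x^4/4 - 20 x^3 + 45 x^2/2 - 10 x + 1


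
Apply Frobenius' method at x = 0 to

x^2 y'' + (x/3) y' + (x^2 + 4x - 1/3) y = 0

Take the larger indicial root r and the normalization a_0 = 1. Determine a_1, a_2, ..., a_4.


Write in Frobenius form y'' + (p(x)/x) y' + (q(x)/x^2) y = 0:
  p(x) = 1/3,  q(x) = x^2 + 4x - 1/3.
Indicial equation: r(r-1) + (1/3) r + (-1/3) = 0 -> roots r_1 = 1, r_2 = -1/3.
Take r = r_1 = 1. Let y(x) = x^r sum_{n>=0} a_n x^n with a_0 = 1.
Substitute y = x^r sum a_n x^n and match x^{r+n}. The recurrence is
  D(n) a_n + 4 a_{n-1} + 1 a_{n-2} = 0,  where D(n) = (r+n)(r+n-1) + (1/3)(r+n) + (-1/3).
  a_n = [-4 a_{n-1} - 1 a_{n-2}] / D(n).
Since the indicial polynomial factors as (r - r_1)(r - r_2), D(n) = (r_1 + n - r_1)(r_1 + n - r_2) = n(n + 4/3).
Evaluating step by step (a_0 = 1):
  n = 1: D(1) = 1(1 + 4/3) = 7/3; numerator = -4(1) = -4; a_1 = (-4)/(7/3) = -12/7
  n = 2: D(2) = 2(2 + 4/3) = 20/3; numerator = -4(-12/7) - 1(1) = 41/7; a_2 = (41/7)/(20/3) = 123/140
  n = 3: D(3) = 3(3 + 4/3) = 13; numerator = -4(123/140) - 1(-12/7) = -9/5; a_3 = (-9/5)/(13) = -9/65
  n = 4: D(4) = 4(4 + 4/3) = 64/3; numerator = -4(-9/65) - 1(123/140) = -591/1820; a_4 = (-591/1820)/(64/3) = -1773/116480

r = 1; a_0 = 1; a_1 = -12/7; a_2 = 123/140; a_3 = -9/65; a_4 = -1773/116480


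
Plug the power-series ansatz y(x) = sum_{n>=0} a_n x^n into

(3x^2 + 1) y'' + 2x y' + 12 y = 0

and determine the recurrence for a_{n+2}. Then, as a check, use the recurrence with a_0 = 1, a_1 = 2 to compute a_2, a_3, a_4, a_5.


Substitute y = sum_n a_n x^n.
(1 + 3 x^2) y'' contributes (n+2)(n+1) a_{n+2} + 3 n(n-1) a_n at x^n.
2 x y'(x) contributes 2 n a_n at x^n.
12 y(x) contributes 12 a_n at x^n.
Matching x^n: (n+2)(n+1) a_{n+2} + (3 n(n-1) + 2 n + 12) a_n = 0.
Thus a_{n+2} = (-3 n(n-1) - 2 n - 12) / ((n+1)(n+2)) * a_n.

Check with a_0 = 1, a_1 = 2 (apply the recurrence for n = 0, 1, 2, 3): a_0 = 1, a_1 = 2, a_2 = -6, a_3 = -14/3, a_4 = 11, a_5 = 42/5.

a_(n+2) = (-3 n(n-1) - 2 n - 12) / ((n+1)(n+2)) * a_n; check: a_0 = 1, a_1 = 2, a_2 = -6, a_3 = -14/3, a_4 = 11, a_5 = 42/5


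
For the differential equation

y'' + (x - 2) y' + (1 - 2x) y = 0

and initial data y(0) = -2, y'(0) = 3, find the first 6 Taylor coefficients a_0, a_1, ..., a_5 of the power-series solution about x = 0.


Ansatz: y(x) = sum_{n>=0} a_n x^n, so y'(x) = sum_{n>=1} n a_n x^(n-1) and y''(x) = sum_{n>=2} n(n-1) a_n x^(n-2).
Substitute into P(x) y'' + Q(x) y' + R(x) y = 0 with P(x) = 1, Q(x) = x - 2, R(x) = 1 - 2x, and match powers of x.
Initial conditions: a_0 = -2, a_1 = 3.
Setting the coefficient of each power of x to zero and solving order by order (substituting the coefficients already found):
  x^0: 2 a_2 - 2 a_1 + a_0 = 0  ->  2 a_2 = 2 a_1 - a_0 = 8  ->  a_2 = 4
  x^1: 6 a_3 - 4 a_2 + 2 a_1 - 2 a_0 = 0  ->  6 a_3 = 4 a_2 - 2 a_1 + 2 a_0 = 6  ->  a_3 = 1
  x^2: 12 a_4 - 6 a_3 + 3 a_2 - 2 a_1 = 0  ->  12 a_4 = 6 a_3 - 3 a_2 + 2 a_1 = 0  ->  a_4 = 0
  x^3: 20 a_5 - 8 a_4 + 4 a_3 - 2 a_2 = 0  ->  20 a_5 = 8 a_4 - 4 a_3 + 2 a_2 = 4  ->  a_5 = 1/5
Truncated series: y(x) = -2 + 3 x + 4 x^2 + x^3 + (1/5) x^5 + O(x^6).

a_0 = -2; a_1 = 3; a_2 = 4; a_3 = 1; a_4 = 0; a_5 = 1/5


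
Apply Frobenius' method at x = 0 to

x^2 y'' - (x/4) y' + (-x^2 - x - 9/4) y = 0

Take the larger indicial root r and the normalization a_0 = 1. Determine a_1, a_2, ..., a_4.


Write in Frobenius form y'' + (p(x)/x) y' + (q(x)/x^2) y = 0:
  p(x) = -1/4,  q(x) = -x^2 - x - 9/4.
Indicial equation: r(r-1) + (-1/4) r + (-9/4) = 0 -> roots r_1 = 9/4, r_2 = -1.
Take r = r_1 = 9/4. Let y(x) = x^r sum_{n>=0} a_n x^n with a_0 = 1.
Substitute y = x^r sum a_n x^n and match x^{r+n}. The recurrence is
  D(n) a_n - 1 a_{n-1} - 1 a_{n-2} = 0,  where D(n) = (r+n)(r+n-1) + (-1/4)(r+n) + (-9/4).
  a_n = [1 a_{n-1} + 1 a_{n-2}] / D(n).
Since the indicial polynomial factors as (r - r_1)(r - r_2), D(n) = (r_1 + n - r_1)(r_1 + n - r_2) = n(n + 13/4).
Evaluating step by step (a_0 = 1):
  n = 1: D(1) = 1(1 + 13/4) = 17/4; numerator = 1(1) = 1; a_1 = (1)/(17/4) = 4/17
  n = 2: D(2) = 2(2 + 13/4) = 21/2; numerator = 1(4/17) + 1(1) = 21/17; a_2 = (21/17)/(21/2) = 2/17
  n = 3: D(3) = 3(3 + 13/4) = 75/4; numerator = 1(2/17) + 1(4/17) = 6/17; a_3 = (6/17)/(75/4) = 8/425
  n = 4: D(4) = 4(4 + 13/4) = 29; numerator = 1(8/425) + 1(2/17) = 58/425; a_4 = (58/425)/(29) = 2/425

r = 9/4; a_0 = 1; a_1 = 4/17; a_2 = 2/17; a_3 = 8/425; a_4 = 2/425


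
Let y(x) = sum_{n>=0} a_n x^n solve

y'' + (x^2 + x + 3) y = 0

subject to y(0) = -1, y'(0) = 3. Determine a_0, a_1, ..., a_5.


Ansatz: y(x) = sum_{n>=0} a_n x^n, so y'(x) = sum_{n>=1} n a_n x^(n-1) and y''(x) = sum_{n>=2} n(n-1) a_n x^(n-2).
Substitute into P(x) y'' + Q(x) y' + R(x) y = 0 with P(x) = 1, Q(x) = 0, R(x) = x^2 + x + 3, and match powers of x.
Initial conditions: a_0 = -1, a_1 = 3.
Setting the coefficient of each power of x to zero and solving order by order (substituting the coefficients already found):
  x^0: 2 a_2 + 3 a_0 = 0  ->  2 a_2 = -3 a_0 = 3  ->  a_2 = 3/2
  x^1: 6 a_3 + 3 a_1 + a_0 = 0  ->  6 a_3 = -3 a_1 - a_0 = -8  ->  a_3 = -4/3
  x^2: 12 a_4 + 3 a_2 + a_1 + a_0 = 0  ->  12 a_4 = -3 a_2 - a_1 - a_0 = -13/2  ->  a_4 = -13/24
  x^3: 20 a_5 + 3 a_3 + a_2 + a_1 = 0  ->  20 a_5 = -3 a_3 - a_2 - a_1 = -1/2  ->  a_5 = -1/40
Truncated series: y(x) = -1 + 3 x + (3/2) x^2 - (4/3) x^3 - (13/24) x^4 - (1/40) x^5 + O(x^6).

a_0 = -1; a_1 = 3; a_2 = 3/2; a_3 = -4/3; a_4 = -13/24; a_5 = -1/40


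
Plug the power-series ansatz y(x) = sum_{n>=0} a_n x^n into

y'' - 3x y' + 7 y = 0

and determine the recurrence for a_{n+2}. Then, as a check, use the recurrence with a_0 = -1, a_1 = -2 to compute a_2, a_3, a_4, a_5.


Substitute y = sum_n a_n x^n.
y''(x) has coefficient (n+2)(n+1) a_{n+2} at x^n;
-3 x y'(x) has coefficient -3 n a_n at x^n (shift);
7 y(x) has coefficient 7 a_n at x^n.
Matching x^n: (n+2)(n+1) a_{n+2} + (-3n + 7) a_n = 0.
Thus a_{n+2} = (3n - 7) / ((n+1)(n+2)) * a_n.

Check with a_0 = -1, a_1 = -2 (apply the recurrence for n = 0, 1, 2, 3): a_0 = -1, a_1 = -2, a_2 = 7/2, a_3 = 4/3, a_4 = -7/24, a_5 = 2/15.

a_(n+2) = (3n - 7) / ((n+1)(n+2)) * a_n; check: a_0 = -1, a_1 = -2, a_2 = 7/2, a_3 = 4/3, a_4 = -7/24, a_5 = 2/15


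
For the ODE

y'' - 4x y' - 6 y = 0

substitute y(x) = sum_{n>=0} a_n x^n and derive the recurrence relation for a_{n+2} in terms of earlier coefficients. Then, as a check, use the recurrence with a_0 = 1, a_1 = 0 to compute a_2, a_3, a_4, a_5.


Substitute y = sum_n a_n x^n.
y''(x) has coefficient (n+2)(n+1) a_{n+2} at x^n;
-4 x y'(x) has coefficient -4 n a_n at x^n (shift);
-6 y(x) has coefficient -6 a_n at x^n.
Matching x^n: (n+2)(n+1) a_{n+2} + (-4n - 6) a_n = 0.
Thus a_{n+2} = (4n + 6) / ((n+1)(n+2)) * a_n.

Check with a_0 = 1, a_1 = 0 (apply the recurrence for n = 0, 1, 2, 3): a_0 = 1, a_1 = 0, a_2 = 3, a_3 = 0, a_4 = 7/2, a_5 = 0.

a_(n+2) = (4n + 6) / ((n+1)(n+2)) * a_n; check: a_0 = 1, a_1 = 0, a_2 = 3, a_3 = 0, a_4 = 7/2, a_5 = 0


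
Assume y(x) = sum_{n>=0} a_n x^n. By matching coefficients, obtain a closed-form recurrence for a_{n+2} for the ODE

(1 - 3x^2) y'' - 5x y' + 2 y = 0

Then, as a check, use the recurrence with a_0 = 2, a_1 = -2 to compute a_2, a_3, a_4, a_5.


Substitute y = sum_n a_n x^n.
(1 - 3 x^2) y'' contributes (n+2)(n+1) a_{n+2} - 3 n(n-1) a_n at x^n.
-5 x y'(x) contributes -5 n a_n at x^n.
2 y(x) contributes 2 a_n at x^n.
Matching x^n: (n+2)(n+1) a_{n+2} + (-3 n(n-1) - 5 n + 2) a_n = 0.
Thus a_{n+2} = (3 n(n-1) + 5 n - 2) / ((n+1)(n+2)) * a_n.

Check with a_0 = 2, a_1 = -2 (apply the recurrence for n = 0, 1, 2, 3): a_0 = 2, a_1 = -2, a_2 = -2, a_3 = -1, a_4 = -7/3, a_5 = -31/20.

a_(n+2) = (3 n(n-1) + 5 n - 2) / ((n+1)(n+2)) * a_n; check: a_0 = 2, a_1 = -2, a_2 = -2, a_3 = -1, a_4 = -7/3, a_5 = -31/20


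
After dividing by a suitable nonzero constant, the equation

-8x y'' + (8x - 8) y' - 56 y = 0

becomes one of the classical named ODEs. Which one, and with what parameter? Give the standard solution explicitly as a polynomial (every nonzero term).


All three coefficients share the factor -8; dividing through by -8 gives  x y'' + (1 - x) y' + 7 y = 0.
This matches the Laguerre equation x y'' + (1 - x) y' + n y = 0 with n = 7; the polynomial solution is L_7(x).
With y = sum_k a_k x^k, matching x^k gives (k+1)k a_{k+1} + (k+1) a_{k+1} - k a_k + n a_k = 0, i.e. (k+1)^2 a_{k+1} = (k - n) a_k = (k - 7) a_k. The right side vanishes at k = 7, so the series terminates at degree 7.
Standard normalization L_n(0) = 1 gives a_0 = 1. Work upward with a_{k+1} = (k - 7) a_k / (k+1)^2:
  a_1 = (0 - 7)(1) / 1^2 = -7/1 = -7
  a_2 = (1 - 7)(-7) / 2^2 = 42/4 = 21/2
  a_3 = (2 - 7)(21/2) / 3^2 = (-105/2)/9 = -35/6
  a_4 = (3 - 7)(-35/6) / 4^2 = (70/3)/16 = 35/24
  a_5 = (4 - 7)(35/24) / 5^2 = (-35/8)/25 = -7/40
  a_6 = (5 - 7)(-7/40) / 6^2 = (7/20)/36 = 7/720
  a_7 = (6 - 7)(7/720) / 7^2 = (-7/720)/49 = -1/5040
Hence L_7(x) = -x^7/5040 + 7 x^6/720 - 7 x^5/40 + 35 x^4/24 - 35 x^3/6 + 21 x^2/2 - 7 x + 1.

L_7(x); series = -x^7/5040 + 7 x^6/720 - 7 x^5/40 + 35 x^4/24 - 35 x^3/6 + 21 x^2/2 - 7 x + 1


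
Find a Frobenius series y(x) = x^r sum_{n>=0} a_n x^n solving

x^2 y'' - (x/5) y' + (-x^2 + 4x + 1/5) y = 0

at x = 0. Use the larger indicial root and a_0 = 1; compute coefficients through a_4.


Write in Frobenius form y'' + (p(x)/x) y' + (q(x)/x^2) y = 0:
  p(x) = -1/5,  q(x) = -x^2 + 4x + 1/5.
Indicial equation: r(r-1) + (-1/5) r + (1/5) = 0 -> roots r_1 = 1, r_2 = 1/5.
Take r = r_1 = 1. Let y(x) = x^r sum_{n>=0} a_n x^n with a_0 = 1.
Substitute y = x^r sum a_n x^n and match x^{r+n}. The recurrence is
  D(n) a_n + 4 a_{n-1} - 1 a_{n-2} = 0,  where D(n) = (r+n)(r+n-1) + (-1/5)(r+n) + (1/5).
  a_n = [-4 a_{n-1} + 1 a_{n-2}] / D(n).
Since the indicial polynomial factors as (r - r_1)(r - r_2), D(n) = (r_1 + n - r_1)(r_1 + n - r_2) = n(n + 4/5).
Evaluating step by step (a_0 = 1):
  n = 1: D(1) = 1(1 + 4/5) = 9/5; numerator = -4(1) = -4; a_1 = (-4)/(9/5) = -20/9
  n = 2: D(2) = 2(2 + 4/5) = 28/5; numerator = -4(-20/9) + 1(1) = 89/9; a_2 = (89/9)/(28/5) = 445/252
  n = 3: D(3) = 3(3 + 4/5) = 57/5; numerator = -4(445/252) + 1(-20/9) = -65/7; a_3 = (-65/7)/(57/5) = -325/399
  n = 4: D(4) = 4(4 + 4/5) = 96/5; numerator = -4(-325/399) + 1(445/252) = 24055/4788; a_4 = (24055/4788)/(96/5) = 120275/459648

r = 1; a_0 = 1; a_1 = -20/9; a_2 = 445/252; a_3 = -325/399; a_4 = 120275/459648


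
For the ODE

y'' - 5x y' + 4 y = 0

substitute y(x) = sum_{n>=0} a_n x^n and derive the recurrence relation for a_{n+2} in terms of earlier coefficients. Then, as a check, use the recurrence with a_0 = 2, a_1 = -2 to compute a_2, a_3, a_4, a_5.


Substitute y = sum_n a_n x^n.
y''(x) has coefficient (n+2)(n+1) a_{n+2} at x^n;
-5 x y'(x) has coefficient -5 n a_n at x^n (shift);
4 y(x) has coefficient 4 a_n at x^n.
Matching x^n: (n+2)(n+1) a_{n+2} + (-5n + 4) a_n = 0.
Thus a_{n+2} = (5n - 4) / ((n+1)(n+2)) * a_n.

Check with a_0 = 2, a_1 = -2 (apply the recurrence for n = 0, 1, 2, 3): a_0 = 2, a_1 = -2, a_2 = -4, a_3 = -1/3, a_4 = -2, a_5 = -11/60.

a_(n+2) = (5n - 4) / ((n+1)(n+2)) * a_n; check: a_0 = 2, a_1 = -2, a_2 = -4, a_3 = -1/3, a_4 = -2, a_5 = -11/60


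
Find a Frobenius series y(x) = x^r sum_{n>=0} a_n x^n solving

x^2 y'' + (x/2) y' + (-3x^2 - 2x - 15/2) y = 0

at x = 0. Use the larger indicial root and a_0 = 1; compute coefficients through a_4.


Write in Frobenius form y'' + (p(x)/x) y' + (q(x)/x^2) y = 0:
  p(x) = 1/2,  q(x) = -3x^2 - 2x - 15/2.
Indicial equation: r(r-1) + (1/2) r + (-15/2) = 0 -> roots r_1 = 3, r_2 = -5/2.
Take r = r_1 = 3. Let y(x) = x^r sum_{n>=0} a_n x^n with a_0 = 1.
Substitute y = x^r sum a_n x^n and match x^{r+n}. The recurrence is
  D(n) a_n - 2 a_{n-1} - 3 a_{n-2} = 0,  where D(n) = (r+n)(r+n-1) + (1/2)(r+n) + (-15/2).
  a_n = [2 a_{n-1} + 3 a_{n-2}] / D(n).
Since the indicial polynomial factors as (r - r_1)(r - r_2), D(n) = (r_1 + n - r_1)(r_1 + n - r_2) = n(n + 11/2).
Evaluating step by step (a_0 = 1):
  n = 1: D(1) = 1(1 + 11/2) = 13/2; numerator = 2(1) = 2; a_1 = (2)/(13/2) = 4/13
  n = 2: D(2) = 2(2 + 11/2) = 15; numerator = 2(4/13) + 3(1) = 47/13; a_2 = (47/13)/(15) = 47/195
  n = 3: D(3) = 3(3 + 11/2) = 51/2; numerator = 2(47/195) + 3(4/13) = 274/195; a_3 = (274/195)/(51/2) = 548/9945
  n = 4: D(4) = 4(4 + 11/2) = 38; numerator = 2(548/9945) + 3(47/195) = 8287/9945; a_4 = (8287/9945)/(38) = 8287/377910

r = 3; a_0 = 1; a_1 = 4/13; a_2 = 47/195; a_3 = 548/9945; a_4 = 8287/377910


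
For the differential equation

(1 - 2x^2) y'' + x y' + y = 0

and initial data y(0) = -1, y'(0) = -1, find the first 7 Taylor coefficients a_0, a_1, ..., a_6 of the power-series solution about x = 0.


Ansatz: y(x) = sum_{n>=0} a_n x^n, so y'(x) = sum_{n>=1} n a_n x^(n-1) and y''(x) = sum_{n>=2} n(n-1) a_n x^(n-2).
Substitute into P(x) y'' + Q(x) y' + R(x) y = 0 with P(x) = 1 - 2x^2, Q(x) = x, R(x) = 1, and match powers of x.
Initial conditions: a_0 = -1, a_1 = -1.
Setting the coefficient of each power of x to zero and solving order by order (substituting the coefficients already found):
  x^0: 2 a_2 + a_0 = 0  ->  2 a_2 = -a_0 = 1  ->  a_2 = 1/2
  x^1: 6 a_3 + 2 a_1 = 0  ->  6 a_3 = -2 a_1 = 2  ->  a_3 = 1/3
  x^2: 12 a_4 - a_2 = 0  ->  12 a_4 = a_2 = 1/2  ->  a_4 = 1/24
  x^3: 20 a_5 - 8 a_3 = 0  ->  20 a_5 = 8 a_3 = 8/3  ->  a_5 = 2/15
  x^4: 30 a_6 - 19 a_4 = 0  ->  30 a_6 = 19 a_4 = 19/24  ->  a_6 = 19/720
Truncated series: y(x) = -1 - x + (1/2) x^2 + (1/3) x^3 + (1/24) x^4 + (2/15) x^5 + (19/720) x^6 + O(x^7).

a_0 = -1; a_1 = -1; a_2 = 1/2; a_3 = 1/3; a_4 = 1/24; a_5 = 2/15; a_6 = 19/720


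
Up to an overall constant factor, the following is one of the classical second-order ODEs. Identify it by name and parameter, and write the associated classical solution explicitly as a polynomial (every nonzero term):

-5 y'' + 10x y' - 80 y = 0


All three coefficients share the factor -5; dividing through by -5 gives  y'' - 2x y' + 16 y = 0.
This matches the Hermite equation y'' - 2x y' + 2n y = 0 with 2n = 16, so n = 8; the polynomial solution is H_8(x).
With y = sum_k a_k x^k, matching x^k gives (k+2)(k+1) a_{k+2} = 2(k - n) a_k = 2(k - 8) a_k. The right side vanishes at k = 8, so the series with the parity of 8 terminates at degree 8.
Standard normalization: leading coefficient of H_n is 2^n, so a_8 = 2^8 = 256. Work downward with a_k = (k+1)(k+2) a_{k+2} / (2(k - n)):
  a_6 = (7)(8)(256) / (2(6 - 8)) = 14336/(-4) = -3584
  a_4 = (5)(6)(-3584) / (2(4 - 8)) = -107520/(-8) = 13440
  a_2 = (3)(4)(13440) / (2(2 - 8)) = 161280/(-12) = -13440
  a_0 = (1)(2)(-13440) / (2(0 - 8)) = -26880/(-16) = 1680
Hence H_8(x) = 256 x^8 - 3584 x^6 + 13440 x^4 - 13440 x^2 + 1680.

H_8(x); series = 256 x^8 - 3584 x^6 + 13440 x^4 - 13440 x^2 + 1680


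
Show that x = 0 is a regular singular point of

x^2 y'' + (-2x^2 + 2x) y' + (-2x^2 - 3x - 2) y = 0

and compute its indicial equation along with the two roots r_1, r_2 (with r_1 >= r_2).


Divide by x^2 to reach normal form y'' + P_1(x) y' + P_2(x) y = 0 with P_1(x) = -2 + 2/x and P_2(x) = -2 - 3/x - 2/x^2.
x = 0 is a singular point because the y'-coefficient -2 + 2/x has a pole at x = 0 and the y-coefficient -2 - 3/x - 2/x^2 has a pole at x = 0.
It is a regular singular point because x P_1(x) = p(x) = 2 - 2x and x^2 P_2(x) = q(x) = -2x^2 - 3x - 2 are polynomials, hence analytic at x = 0.
p(0) = 2,  q(0) = -2.
Indicial equation: r(r-1) + p(0) r + q(0) = 0, i.e. r^2 + (p(0) - 1) r + q(0) = 0, i.e. r^2 + 1 r - 2 = 0.
Discriminant: (1)^2 - 4(-2) = 9, so r = (-1 ± 3)/2.
Solving: r_1 = 1, r_2 = -2.

indicial: r^2 + 1 r - 2 = 0; roots r_1 = 1, r_2 = -2


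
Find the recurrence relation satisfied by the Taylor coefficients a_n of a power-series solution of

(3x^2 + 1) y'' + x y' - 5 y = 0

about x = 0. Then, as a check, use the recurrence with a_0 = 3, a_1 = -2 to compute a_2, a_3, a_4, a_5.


Substitute y = sum_n a_n x^n.
(1 + 3 x^2) y'' contributes (n+2)(n+1) a_{n+2} + 3 n(n-1) a_n at x^n.
x y'(x) contributes n a_n at x^n.
-5 y(x) contributes -5 a_n at x^n.
Matching x^n: (n+2)(n+1) a_{n+2} + (3 n(n-1) + n - 5) a_n = 0.
Thus a_{n+2} = (-3 n(n-1) - n + 5) / ((n+1)(n+2)) * a_n.

Check with a_0 = 3, a_1 = -2 (apply the recurrence for n = 0, 1, 2, 3): a_0 = 3, a_1 = -2, a_2 = 15/2, a_3 = -4/3, a_4 = -15/8, a_5 = 16/15.

a_(n+2) = (-3 n(n-1) - n + 5) / ((n+1)(n+2)) * a_n; check: a_0 = 3, a_1 = -2, a_2 = 15/2, a_3 = -4/3, a_4 = -15/8, a_5 = 16/15


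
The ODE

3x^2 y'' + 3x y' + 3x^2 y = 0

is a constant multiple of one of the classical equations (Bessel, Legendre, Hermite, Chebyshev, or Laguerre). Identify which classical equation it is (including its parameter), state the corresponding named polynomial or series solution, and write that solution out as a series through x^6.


All three coefficients share the factor 3; dividing through by 3 gives  x^2 y'' + x y' + x^2 y = 0.
This matches the Bessel equation x^2 y'' + x y' + (x^2 - nu^2) y = 0 with nu^2 = 0, so nu = 0; the solution bounded at x = 0 is J_0(x).
Frobenius at x = 0: indicial roots ±nu; for r = nu the recurrence k(k + 2nu) c_k = -c_{k-2} gives the standard series J_nu(x) = sum_{k>=0} (-1)^k / (k! (k+nu)!) (x/2)^(2k+nu). Evaluate the first 4 terms:
  k = 0: (-1)^0 / (0! * 0! * 2^0) x^0 = 1/(1*1*1) x^0 = (1) x^0
  k = 1: (-1)^1 / (1! * 1! * 2^2) x^2 = -1/(1*1*4) x^2 = (-1/4) x^2
  k = 2: (-1)^2 / (2! * 2! * 2^4) x^4 = 1/(2*2*16) x^4 = (1/64) x^4
  k = 3: (-1)^3 / (3! * 3! * 2^6) x^6 = -1/(6*6*64) x^6 = (-1/2304) x^6
Hence J_0(x) = -x^6/2304 + x^4/64 - x^2/4 + 1 + ....

J_0(x); series = -x^6/2304 + x^4/64 - x^2/4 + 1


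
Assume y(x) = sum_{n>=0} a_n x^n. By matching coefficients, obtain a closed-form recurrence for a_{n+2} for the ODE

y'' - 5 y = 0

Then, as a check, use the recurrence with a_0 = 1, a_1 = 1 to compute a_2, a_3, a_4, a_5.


Substitute y = sum_n a_n x^n into y'' + (const) y = 0.
y''(x) = sum_{n>=0} (n+2)(n+1) a_{n+2} x^n.
The ODE becomes sum_n [(n+2)(n+1) a_{n+2} - 5 a_n] x^n = 0.
Setting each coefficient to zero gives the recurrence:
  (n+2)(n+1) a_{n+2} - 5 a_n = 0,
  a_{n+2} = 5 / ((n+1)(n+2)) a_n.

Check with a_0 = 1, a_1 = 1 (apply the recurrence for n = 0, 1, 2, 3): a_0 = 1, a_1 = 1, a_2 = 5/2, a_3 = 5/6, a_4 = 25/24, a_5 = 5/24.

a_{n+2} = 5/((n+1)(n+2)) * a_n; check: a_0 = 1, a_1 = 1, a_2 = 5/2, a_3 = 5/6, a_4 = 25/24, a_5 = 5/24


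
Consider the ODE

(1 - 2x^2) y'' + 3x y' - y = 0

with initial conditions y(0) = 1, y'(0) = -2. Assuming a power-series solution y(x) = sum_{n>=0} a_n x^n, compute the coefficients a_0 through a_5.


Ansatz: y(x) = sum_{n>=0} a_n x^n, so y'(x) = sum_{n>=1} n a_n x^(n-1) and y''(x) = sum_{n>=2} n(n-1) a_n x^(n-2).
Substitute into P(x) y'' + Q(x) y' + R(x) y = 0 with P(x) = 1 - 2x^2, Q(x) = 3x, R(x) = -1, and match powers of x.
Initial conditions: a_0 = 1, a_1 = -2.
Setting the coefficient of each power of x to zero and solving order by order (substituting the coefficients already found):
  x^0: 2 a_2 - a_0 = 0  ->  2 a_2 = a_0 = 1  ->  a_2 = 1/2
  x^1: 6 a_3 + 2 a_1 = 0  ->  6 a_3 = -2 a_1 = 4  ->  a_3 = 2/3
  x^2: 12 a_4 + a_2 = 0  ->  12 a_4 = -a_2 = -1/2  ->  a_4 = -1/24
  x^3: 20 a_5 - 4 a_3 = 0  ->  20 a_5 = 4 a_3 = 8/3  ->  a_5 = 2/15
Truncated series: y(x) = 1 - 2 x + (1/2) x^2 + (2/3) x^3 - (1/24) x^4 + (2/15) x^5 + O(x^6).

a_0 = 1; a_1 = -2; a_2 = 1/2; a_3 = 2/3; a_4 = -1/24; a_5 = 2/15


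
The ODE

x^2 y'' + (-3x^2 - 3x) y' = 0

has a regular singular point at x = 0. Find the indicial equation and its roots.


Divide by x^2 to reach normal form y'' + P_1(x) y' + P_2(x) y = 0 with P_1(x) = -3 - 3/x and P_2(x) = 0.
x = 0 is a singular point because the y'-coefficient -3 - 3/x has a pole at x = 0.
It is a regular singular point because x P_1(x) = p(x) = -3x - 3 and x^2 P_2(x) = q(x) = 0 are polynomials, hence analytic at x = 0.
p(0) = -3,  q(0) = 0.
Indicial equation: r(r-1) + p(0) r + q(0) = 0, i.e. r^2 + (p(0) - 1) r + q(0) = 0, i.e. r^2 - 4 r = 0.
Discriminant: (-4)^2 - 4(0) = 16, so r = (4 ± 4)/2.
Solving: r_1 = 4, r_2 = 0.

indicial: r^2 - 4 r = 0; roots r_1 = 4, r_2 = 0


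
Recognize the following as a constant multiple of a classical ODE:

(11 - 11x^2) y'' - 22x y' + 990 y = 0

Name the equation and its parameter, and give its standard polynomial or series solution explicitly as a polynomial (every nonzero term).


All three coefficients share the factor 11; dividing through by 11 gives  (1 - x^2) y'' - 2x y' + 90 y = 0.
This matches the Legendre equation (1 - x^2) y'' - 2x y' + n(n+1) y = 0 (note the -2x y' term) with n(n+1) = 90, so n = 9; the polynomial solution is P_9(x).
With y = sum_k a_k x^k, matching x^k gives (k+2)(k+1) a_{k+2} = [k(k+1) - n(n+1)] a_k = (k - 9)(k + 10) a_k. The right side vanishes at k = 9, so the series with the parity of 9 terminates at degree 9.
Standard normalization (P_n(1) = 1): leading coefficient (2n)!/(2^n (n!)^2) = 6402373705728000/(512*131681894400) = 12155/128, so a_9 = 12155/128. Work downward with a_k = (k+1)(k+2) a_{k+2} / ((k - 9)(k + 10)):
  a_7 = (8)(9)(12155/128) / ((7 - 9)(7 + 10)) = (109395/16)/(-34) = -6435/32
  a_5 = (6)(7)(-6435/32) / ((5 - 9)(5 + 10)) = (-135135/16)/(-60) = 9009/64
  a_3 = (4)(5)(9009/64) / ((3 - 9)(3 + 10)) = (45045/16)/(-78) = -1155/32
  a_1 = (2)(3)(-1155/32) / ((1 - 9)(1 + 10)) = (-3465/16)/(-88) = 315/128
Hence P_9(x) = 12155 x^9/128 - 6435 x^7/32 + 9009 x^5/64 - 1155 x^3/32 + 315 x/128.

P_9(x); series = 12155 x^9/128 - 6435 x^7/32 + 9009 x^5/64 - 1155 x^3/32 + 315 x/128


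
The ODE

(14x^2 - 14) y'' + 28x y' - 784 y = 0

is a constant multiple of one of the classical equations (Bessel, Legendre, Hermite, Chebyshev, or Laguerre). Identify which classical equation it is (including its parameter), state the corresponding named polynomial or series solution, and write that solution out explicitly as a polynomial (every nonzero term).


All three coefficients share the factor -14; dividing through by -14 gives  (1 - x^2) y'' - 2x y' + 56 y = 0.
This matches the Legendre equation (1 - x^2) y'' - 2x y' + n(n+1) y = 0 (note the -2x y' term) with n(n+1) = 56, so n = 7; the polynomial solution is P_7(x).
With y = sum_k a_k x^k, matching x^k gives (k+2)(k+1) a_{k+2} = [k(k+1) - n(n+1)] a_k = (k - 7)(k + 8) a_k. The right side vanishes at k = 7, so the series with the parity of 7 terminates at degree 7.
Standard normalization (P_n(1) = 1): leading coefficient (2n)!/(2^n (n!)^2) = 87178291200/(128*25401600) = 429/16, so a_7 = 429/16. Work downward with a_k = (k+1)(k+2) a_{k+2} / ((k - 7)(k + 8)):
  a_5 = (6)(7)(429/16) / ((5 - 7)(5 + 8)) = (9009/8)/(-26) = -693/16
  a_3 = (4)(5)(-693/16) / ((3 - 7)(3 + 8)) = (-3465/4)/(-44) = 315/16
  a_1 = (2)(3)(315/16) / ((1 - 7)(1 + 8)) = (945/8)/(-54) = -35/16
Hence P_7(x) = 429 x^7/16 - 693 x^5/16 + 315 x^3/16 - 35 x/16.

P_7(x); series = 429 x^7/16 - 693 x^5/16 + 315 x^3/16 - 35 x/16


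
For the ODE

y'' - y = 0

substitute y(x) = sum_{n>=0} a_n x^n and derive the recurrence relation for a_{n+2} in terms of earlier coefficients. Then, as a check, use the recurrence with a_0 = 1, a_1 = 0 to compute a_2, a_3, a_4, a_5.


Substitute y = sum_n a_n x^n into y'' + (const) y = 0.
y''(x) = sum_{n>=0} (n+2)(n+1) a_{n+2} x^n.
The ODE becomes sum_n [(n+2)(n+1) a_{n+2} - 1 a_n] x^n = 0.
Setting each coefficient to zero gives the recurrence:
  (n+2)(n+1) a_{n+2} - 1 a_n = 0,
  a_{n+2} = 1 / ((n+1)(n+2)) a_n.

Check with a_0 = 1, a_1 = 0 (apply the recurrence for n = 0, 1, 2, 3): a_0 = 1, a_1 = 0, a_2 = 1/2, a_3 = 0, a_4 = 1/24, a_5 = 0.

a_{n+2} = 1/((n+1)(n+2)) * a_n; check: a_0 = 1, a_1 = 0, a_2 = 1/2, a_3 = 0, a_4 = 1/24, a_5 = 0
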